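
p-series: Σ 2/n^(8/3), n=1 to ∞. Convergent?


p-series test: Σ c/n^p converges if p > 1, diverges if p ≤ 1 (constant c > 0 doesn't affect convergence).
p = 8/3
8/3 > 1 → CONVERGES

Converges (p = 8/3 > 1)


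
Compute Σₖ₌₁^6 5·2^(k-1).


Sₙ = 5×(2^6 - 1)/(2 - 1)
= 5×(64 - 1)/1
= 5×63/1
= 315

S_6 = 315


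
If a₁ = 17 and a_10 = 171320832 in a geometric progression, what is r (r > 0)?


r^(n-1) = aₙ/a₁
r^9 = 171320832/17 = 10077696
r = 10077696^(1/9)
= 6

r = 6


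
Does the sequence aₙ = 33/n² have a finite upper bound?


a₁ = 33, a₂ = 33/4, a₃ = 33/9, ...
0 < aₙ ≤ 33 for all n ≥ 1
The sequence IS bounded

Bounded (0 < aₙ ≤ 33)


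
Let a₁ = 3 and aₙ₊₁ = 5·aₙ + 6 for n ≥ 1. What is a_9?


Computing step by step:
a_1 = 3
a_2 = 21
a_3 = 111
a_4 = 561
a_5 = 2811
a_6 = 14061
a_7 = 70311
a_8 = 351561
a_9 = 1757811


a_9 = 1757811


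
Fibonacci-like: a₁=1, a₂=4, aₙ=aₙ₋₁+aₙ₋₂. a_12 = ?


Computing iteratively: 1, 4, 5, 9, 14, 23, 37, 60, 97, 157, 254, 411
a_12 = 411

a_12 = 411


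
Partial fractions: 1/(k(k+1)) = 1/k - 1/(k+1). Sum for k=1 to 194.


1/(k(k+1)) = 1/k - 1/(k+1) (partial fractions)
Telescoping: Σ = 1 - 1/195 = 194/195

Sum = 194/195


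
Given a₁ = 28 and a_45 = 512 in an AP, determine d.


d = (aₙ - a₁)/(n-1)
= (512 - 28)/(45-1)
= 484/44 = 11

d = 11


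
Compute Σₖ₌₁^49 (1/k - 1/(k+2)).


Telescoping with gap 2: two head and two tail terms survive.
= (1 + 1/2) - (1/50 + 1/51)
= 3/2 - 1/50 - 1/51 = 1862/1275

Sum = 1862/1275


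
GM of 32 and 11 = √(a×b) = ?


GM = √(32×11) = √352 = 18.7617

GM = 18.7617


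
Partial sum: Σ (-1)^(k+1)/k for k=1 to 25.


S = 1 - 1/2 + 1/3 - 1/4 + 1/5 - 1/6 + 1/7 - 1/8 ± ...
= 0.7127
(Full series converges to +ln(2) ≈ +0.6931)

S_25 = 0.7127


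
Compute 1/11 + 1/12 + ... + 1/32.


Σₖ₌11^32 1/k = 1/11 + 1/12 + 1/13 + ... + 1/32
= 163107703437059/144403552893600
≈ 1.1295

Sum = 163107703437059/144403552893600 ≈ 1.1295


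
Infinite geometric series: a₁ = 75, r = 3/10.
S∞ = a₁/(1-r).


S∞ = a₁/(1-r) = 75/(1 - 3/10)
= 75/(7/10)
= 750/7

S∞ = 750/7


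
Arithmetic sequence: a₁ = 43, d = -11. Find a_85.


aₙ = a₁ + (n-1)d
= 43 + (85-1)×-11
= 43 - 924
= -881

a_85 = -881


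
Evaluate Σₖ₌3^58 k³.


Σₖ₌3^58 k³ = [58·59/2]² − [2·3/2]²
= 2927521 − 9 = 2927512

Σk³ = 2927512


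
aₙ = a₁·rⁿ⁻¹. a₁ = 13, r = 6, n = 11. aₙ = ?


aₙ = a₁·r^(n-1)
= 13×6^10
= 13×60466176
= 786060288

a_11 = 786060288


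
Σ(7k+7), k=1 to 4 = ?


Σ(7k+7) = 7·Σk + 7·n
= 7·10 + 7·4
= 70 + 28 = 98

Σ = 98


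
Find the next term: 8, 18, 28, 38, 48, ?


Pattern: arithmetic (d=10)
Terms: 8, 18, 28, 38, 48
Next term = 58

Next term = 58


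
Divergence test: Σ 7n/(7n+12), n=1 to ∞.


lim(n→∞) 7n/(7n+12) = 7/7 = 1  (divide numerator and denominator by n)
lim aₙ = 1 ≠ 0 → series DIVERGES

Diverges (lim aₙ = 1 ≠ 0)


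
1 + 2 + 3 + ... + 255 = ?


n(n+1)/2 = 255×256/2 = 65280/2 = 32640

Σk = 32640


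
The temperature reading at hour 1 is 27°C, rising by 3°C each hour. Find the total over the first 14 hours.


aₙ = 27 + (14-1)×3 = 66
Sₙ = n(a₁+aₙ)/2 = 14×(27+66)/2
= 14×93/2 = 651

S_14 = 651


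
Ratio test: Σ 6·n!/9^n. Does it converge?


aₙ = 6·n!/9^n
a_{n+1}/aₙ = (n+1)!/9^(n+1) × 9^n/n!  (constant 6 cancels)
= (n+1)/9
L = lim(n→∞) (n+1)/9 = ∞
L > 1 → series DIVERGES

Diverges (ratio test: L = ∞ > 1)


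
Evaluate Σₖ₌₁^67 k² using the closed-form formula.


n = 67
n(n+1)(2n+1)/6 = 67×68×135/6
= 615060/6 = 102510

Σk² = 102510


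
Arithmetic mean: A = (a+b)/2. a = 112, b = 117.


AM = (112 + 117)/2 = 229/2 = 114.5

AM = 114.5


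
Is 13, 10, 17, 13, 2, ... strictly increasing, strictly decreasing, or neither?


Differences: -3, 7, -4, -11
Difference at position 2 is +7 (> 0) but position 1 is -3 (< 0) — sequence both rises and falls
→ NOT monotonic

Not monotonic


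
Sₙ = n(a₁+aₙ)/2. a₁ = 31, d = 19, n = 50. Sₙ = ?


aₙ = 31 + (50-1)×19 = 962
Sₙ = n(a₁+aₙ)/2 = 50×(31+962)/2
= 50×993/2 = 24825

S_50 = 24825


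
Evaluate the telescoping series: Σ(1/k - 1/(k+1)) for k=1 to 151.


Telescoping: adjacent terms cancel.
= 1/1 - 1/152
= 1 - 1/152 = 151/152

Sum = 151/152


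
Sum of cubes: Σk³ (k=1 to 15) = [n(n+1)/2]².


n(n+1)/2 = 15×16/2 = 120
Σk³ = 120² = 14400

Σk³ = 14400


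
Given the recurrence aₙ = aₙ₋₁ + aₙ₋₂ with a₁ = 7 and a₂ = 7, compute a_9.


Computing iteratively: 7, 7, 14, 21, 35, 56, 91, 147, 238
a_9 = 238

a_9 = 238


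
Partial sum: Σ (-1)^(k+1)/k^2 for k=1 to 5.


S = 1 - 1/4 + 1/9 - 1/16 + 1/25
= 0.8386
(Full series converges to +π²/12 ≈ +0.8225)

S_5 = 0.8386


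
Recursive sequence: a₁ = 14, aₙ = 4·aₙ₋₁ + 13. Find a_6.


Computing step by step:
a_1 = 14
a_2 = 69
a_3 = 289
a_4 = 1169
a_5 = 4689
a_6 = 18769


a_6 = 18769


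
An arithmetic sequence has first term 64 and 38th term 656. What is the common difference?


d = (aₙ - a₁)/(n-1)
= (656 - 64)/(38-1)
= 592/37 = 16

d = 16


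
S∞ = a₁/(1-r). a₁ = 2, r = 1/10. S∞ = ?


S∞ = a₁/(1-r) = 2/(1 - 1/10)
= 2/(9/10)
= 20/9

S∞ = 20/9


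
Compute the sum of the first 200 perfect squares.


n = 200
n(n+1)(2n+1)/6 = 200×201×401/6
= 16120200/6 = 2686700

Σk² = 2686700


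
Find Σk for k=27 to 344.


Σₖ₌27^344 k = Σₖ₌₁^344 k − Σₖ₌₁^26 k
= 344·345/2 − 26·27/2
= 59340 − 351 = 58989

Σk = 58989


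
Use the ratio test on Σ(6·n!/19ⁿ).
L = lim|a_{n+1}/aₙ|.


aₙ = 6·n!/19^n
a_{n+1}/aₙ = (n+1)!/19^(n+1) × 19^n/n!  (constant 6 cancels)
= (n+1)/19
L = lim(n→∞) (n+1)/19 = ∞
L > 1 → series DIVERGES

Diverges (ratio test: L = ∞ > 1)


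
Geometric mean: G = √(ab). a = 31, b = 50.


GM = √(31×50) = √1550 = 39.37

GM = 39.37


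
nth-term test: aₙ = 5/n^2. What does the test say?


lim(n→∞) 5/n^2 = 0
lim aₙ = 0 → nth-term test is INCONCLUSIVE
(Need other tests; this is actually a convergent p-series with p=2 > 1)

Inconclusive (lim aₙ = 0; need another test)


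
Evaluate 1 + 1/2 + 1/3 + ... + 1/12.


H_12 = 1/1 + 1/2 + 1/3 + ... + 1/12
= 86021/27720
≈ 3.1032

H_12 = 86021/27720 ≈ 3.1032


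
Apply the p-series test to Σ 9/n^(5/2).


p-series test: Σ c/n^p converges if p > 1, diverges if p ≤ 1 (constant c > 0 doesn't affect convergence).
p = 5/2
5/2 > 1 → CONVERGES

Converges (p = 5/2 > 1)


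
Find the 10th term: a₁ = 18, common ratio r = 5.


aₙ = a₁·r^(n-1)
= 18×5^9
= 18×1953125
= 35156250

a_10 = 35156250


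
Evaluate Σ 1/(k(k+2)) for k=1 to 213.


1/(k(k+2)) = (1/2)·(1/k - 1/(k+2)) (partial fractions)
Telescoping: Σ = (1/2)·(1 + 1/2 - 1/214 - 1/215) = 34293/46010

Sum = 34293/46010


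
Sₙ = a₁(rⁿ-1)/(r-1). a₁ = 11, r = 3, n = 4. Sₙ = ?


Sₙ = 11×(3^4 - 1)/(3 - 1)
= 11×(81 - 1)/2
= 11×80/2
= 440

S_4 = 440


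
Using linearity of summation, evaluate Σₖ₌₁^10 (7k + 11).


Σ(7k+11) = 7·Σk + 11·n
= 7·55 + 11·10
= 385 + 110 = 495

Σ = 495


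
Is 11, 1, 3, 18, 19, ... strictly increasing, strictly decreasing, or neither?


Differences: -10, 2, 15, 1
Difference at position 2 is +2 (> 0) but position 1 is -10 (< 0) — sequence both rises and falls
→ NOT monotonic

Not monotonic


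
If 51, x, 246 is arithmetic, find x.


AM = (51 + 246)/2 = 297/2 = 148.5

AM = 148.5


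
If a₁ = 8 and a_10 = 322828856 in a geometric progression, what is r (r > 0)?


r^(n-1) = aₙ/a₁
r^9 = 322828856/8 = 40353607
r = 40353607^(1/9)
= 7

r = 7


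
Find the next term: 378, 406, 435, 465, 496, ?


Pattern: triangular numbers: n(n+1)/2
Terms: 378, 406, 435, 465, 496
Next term = 528

Next term = 528


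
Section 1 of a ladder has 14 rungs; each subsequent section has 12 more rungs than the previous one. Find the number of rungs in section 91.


aₙ = a₁ + (n-1)d
= 14 + (91-1)×12
= 14 + 1080
= 1094

a_91 = 1094


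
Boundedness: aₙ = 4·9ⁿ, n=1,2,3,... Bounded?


aₙ = 4·9ⁿ → as n→∞, aₙ→∞ (since base 9 > 1)
No finite upper bound exists
The sequence is UNBOUNDED

Unbounded (aₙ → ∞ as n → ∞)


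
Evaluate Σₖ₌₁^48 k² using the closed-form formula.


n = 48
n(n+1)(2n+1)/6 = 48×49×97/6
= 228144/6 = 38024

Σk² = 38024


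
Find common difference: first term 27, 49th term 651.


d = (aₙ - a₁)/(n-1)
= (651 - 27)/(49-1)
= 624/48 = 13

d = 13


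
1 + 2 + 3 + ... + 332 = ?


n(n+1)/2 = 332×333/2 = 110556/2 = 55278

Σk = 55278


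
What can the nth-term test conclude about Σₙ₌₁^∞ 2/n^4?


lim(n→∞) 2/n^4 = 0
lim aₙ = 0 → nth-term test is INCONCLUSIVE
(Need other tests; this is actually a convergent p-series with p=4 > 1)

Inconclusive (lim aₙ = 0; need another test)


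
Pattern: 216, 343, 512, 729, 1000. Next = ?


Pattern: perfect cubes: n³
Terms: 216, 343, 512, 729, 1000
Next term = 1331

Next term = 1331


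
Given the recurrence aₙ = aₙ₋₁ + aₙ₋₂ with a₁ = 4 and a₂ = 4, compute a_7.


Computing iteratively: 4, 4, 8, 12, 20, 32, 52
a_7 = 52

a_7 = 52


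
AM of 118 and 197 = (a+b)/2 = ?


AM = (118 + 197)/2 = 315/2 = 157.5

AM = 157.5


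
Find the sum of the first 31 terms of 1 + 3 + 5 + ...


aₙ = 1 + (31-1)×2 = 61
Sₙ = n(a₁+aₙ)/2 = 31×(1+61)/2
= 31×62/2 = 961

S_31 = 961


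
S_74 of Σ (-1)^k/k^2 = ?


S = -1 + 1/4 - 1/9 + 1/16 - 1/25 + 1/36 - 1/49 + 1/64 ± ...
= -0.8224
(Full series converges to -π²/12 ≈ -0.8225)

S_74 = -0.8224


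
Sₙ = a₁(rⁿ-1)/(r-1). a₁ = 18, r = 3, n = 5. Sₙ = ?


Sₙ = 18×(3^5 - 1)/(3 - 1)
= 18×(243 - 1)/2
= 18×242/2
= 2178

S_5 = 2178


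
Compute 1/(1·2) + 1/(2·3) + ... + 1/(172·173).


1/(k(k+1)) = 1/k - 1/(k+1) (partial fractions)
Telescoping: Σ = 1 - 1/173 = 172/173

Sum = 172/173


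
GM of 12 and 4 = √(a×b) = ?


GM = √(12×4) = √48 = 6.9282

GM = 6.9282


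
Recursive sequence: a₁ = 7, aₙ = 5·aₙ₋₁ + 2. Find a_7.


Computing step by step:
a_1 = 7
a_2 = 37
a_3 = 187
a_4 = 937
a_5 = 4687
a_6 = 23437
a_7 = 117187


a_7 = 117187


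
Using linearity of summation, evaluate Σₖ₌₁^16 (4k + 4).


Σ(4k+4) = 4·Σk + 4·n
= 4·136 + 4·16
= 544 + 64 = 608

Σ = 608


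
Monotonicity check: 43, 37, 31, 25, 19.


Differences: -6, -6, -6, -6
All differences < 0 → strictly DECREASING

Monotonically decreasing


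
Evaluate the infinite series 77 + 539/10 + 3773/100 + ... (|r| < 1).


S∞ = a₁/(1-r) = 77/(1 - 7/10)
= 77/(3/10)
= 770/3

S∞ = 770/3


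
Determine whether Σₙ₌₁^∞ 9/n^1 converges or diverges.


p-series test: Σ c/n^p converges if p > 1, diverges if p ≤ 1 (constant c > 0 doesn't affect convergence).
p = 1
1 ≤ 1 → DIVERGES

Diverges (p = 1 ≤ 1)


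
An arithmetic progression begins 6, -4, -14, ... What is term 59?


aₙ = a₁ + (n-1)d
= 6 + (59-1)×-10
= 6 - 580
= -574

a_59 = -574


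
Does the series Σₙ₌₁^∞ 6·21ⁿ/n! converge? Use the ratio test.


aₙ = 6·21^n/n!
a_{n+1}/aₙ = 21^(n+1)/(n+1)! × n!/21^n  (constant 6 cancels)
= 21/(n+1)
L = lim(n→∞) 21/(n+1) = 0
L < 1 → series CONVERGES

Converges (ratio test: L = 0 < 1)


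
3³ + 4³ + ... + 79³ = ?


Σₖ₌3^79 k³ = [79·80/2]² − [2·3/2]²
= 9985600 − 9 = 9985591

Σk³ = 9985591


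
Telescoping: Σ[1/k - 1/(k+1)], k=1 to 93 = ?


Telescoping: adjacent terms cancel.
= 1/1 - 1/94
= 1 - 1/94 = 93/94

Sum = 93/94


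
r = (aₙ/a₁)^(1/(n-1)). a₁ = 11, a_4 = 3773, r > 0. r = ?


r^(n-1) = aₙ/a₁
r^3 = 3773/11 = 343
r = 343^(1/3)
= 7

r = 7


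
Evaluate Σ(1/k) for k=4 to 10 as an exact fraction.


Σₖ₌4^10 1/k = 1/4 + 1/5 + 1/6 + 1/7 + 1/8 + 1/9 + 1/10
= 2761/2520
≈ 1.0956

Sum = 2761/2520 ≈ 1.0956


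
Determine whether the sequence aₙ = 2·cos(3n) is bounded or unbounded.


For all n, -1 ≤ cos(3n) ≤ 1, so -2 ≤ 2·cos(3n) ≤ 2
Lower bound: -2, Upper bound: 2
The sequence IS bounded

Bounded (-2 ≤ aₙ ≤ 2)


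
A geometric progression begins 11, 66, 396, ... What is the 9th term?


aₙ = a₁·r^(n-1)
= 11×6^8
= 11×1679616
= 18475776

a_9 = 18475776


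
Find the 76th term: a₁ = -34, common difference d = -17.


aₙ = a₁ + (n-1)d
= -34 + (76-1)×-17
= -34 - 1275
= -1309

a_76 = -1309


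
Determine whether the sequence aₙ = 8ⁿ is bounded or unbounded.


aₙ = 8ⁿ → as n→∞, aₙ→∞ (since base 8 > 1)
No finite upper bound exists
The sequence is UNBOUNDED

Unbounded (aₙ → ∞ as n → ∞)


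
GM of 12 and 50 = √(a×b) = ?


GM = √(12×50) = √600 = 24.4949

GM = 24.4949


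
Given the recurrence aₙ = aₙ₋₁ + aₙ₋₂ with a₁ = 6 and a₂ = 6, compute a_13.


Computing iteratively: 6, 6, 12, 18, 30, 48, 78, 126, 204, 330, 534, 864, ...
a_13 = 1398

a_13 = 1398


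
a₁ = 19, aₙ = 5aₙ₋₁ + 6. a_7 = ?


Computing step by step:
a_1 = 19
a_2 = 101
a_3 = 511
a_4 = 2561
a_5 = 12811
a_6 = 64061
a_7 = 320311


a_7 = 320311


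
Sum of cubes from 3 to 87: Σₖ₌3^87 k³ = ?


Σₖ₌3^87 k³ = [87·88/2]² − [2·3/2]²
= 14653584 − 9 = 14653575

Σk³ = 14653575


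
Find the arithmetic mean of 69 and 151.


AM = (69 + 151)/2 = 220/2 = 110

AM = 110


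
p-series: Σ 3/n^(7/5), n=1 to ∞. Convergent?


p-series test: Σ c/n^p converges if p > 1, diverges if p ≤ 1 (constant c > 0 doesn't affect convergence).
p = 7/5
7/5 > 1 → CONVERGES

Converges (p = 7/5 > 1)


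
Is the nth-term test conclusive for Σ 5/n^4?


lim(n→∞) 5/n^4 = 0
lim aₙ = 0 → nth-term test is INCONCLUSIVE
(Need other tests; this is actually a convergent p-series with p=4 > 1)

Inconclusive (lim aₙ = 0; need another test)


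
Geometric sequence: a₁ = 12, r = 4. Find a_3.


aₙ = a₁·r^(n-1)
= 12×4^2
= 12×16
= 192

a_3 = 192


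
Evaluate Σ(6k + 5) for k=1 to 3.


Σ(6k+5) = 6·Σk + 5·n
= 6·6 + 5·3
= 36 + 15 = 51

Σ = 51


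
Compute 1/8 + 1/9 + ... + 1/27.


Σₖ₌8^27 1/k = 1/8 + 1/9 + 1/10 + ... + 1/27
= 104294993063/80313433200
≈ 1.2986

Sum = 104294993063/80313433200 ≈ 1.2986


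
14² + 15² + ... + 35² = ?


Σₖ₌14^35 k² = Σₖ₌₁^35 k² − Σₖ₌₁^13 k²
= 35·36·71/6 − 13·14·27/6
= 14910 − 819 = 14091

Σk² = 14091


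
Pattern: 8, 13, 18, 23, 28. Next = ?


Pattern: arithmetic (d=5)
Terms: 8, 13, 18, 23, 28
Next term = 33

Next term = 33


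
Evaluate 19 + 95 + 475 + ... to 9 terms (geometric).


Sₙ = 19×(5^9 - 1)/(5 - 1)
= 19×(1953125 - 1)/4
= 19×1953124/4
= 9277339

S_9 = 9277339


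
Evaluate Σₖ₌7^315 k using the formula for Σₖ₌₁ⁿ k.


Σₖ₌7^315 k = Σₖ₌₁^315 k − Σₖ₌₁^6 k
= 315·316/2 − 6·7/2
= 49770 − 21 = 49749

Σk = 49749


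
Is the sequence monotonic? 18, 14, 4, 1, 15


Differences: -4, -10, -3, 14
Difference at position 4 is +14 (> 0) but position 1 is -4 (< 0) — sequence both rises and falls
→ NOT monotonic

Not monotonic


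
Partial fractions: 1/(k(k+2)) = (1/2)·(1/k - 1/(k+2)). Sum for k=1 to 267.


1/(k(k+2)) = (1/2)·(1/k - 1/(k+2)) (partial fractions)
Telescoping: Σ = (1/2)·(1 + 1/2 - 1/268 - 1/269) = 107601/144184

Sum = 107601/144184


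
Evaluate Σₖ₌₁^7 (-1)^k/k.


S = -1 + 1/2 - 1/3 + 1/4 - 1/5 + 1/6 - 1/7
= -0.7595
(Full series converges to -ln(2) ≈ -0.6931)

S_7 = -0.7595


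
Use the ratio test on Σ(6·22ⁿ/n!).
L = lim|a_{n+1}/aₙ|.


aₙ = 6·22^n/n!
a_{n+1}/aₙ = 22^(n+1)/(n+1)! × n!/22^n  (constant 6 cancels)
= 22/(n+1)
L = lim(n→∞) 22/(n+1) = 0
L < 1 → series CONVERGES

Converges (ratio test: L = 0 < 1)


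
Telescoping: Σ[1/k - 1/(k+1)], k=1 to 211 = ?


Telescoping: adjacent terms cancel.
= 1/1 - 1/212
= 1 - 1/212 = 211/212

Sum = 211/212


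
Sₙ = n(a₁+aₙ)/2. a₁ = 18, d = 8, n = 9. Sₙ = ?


aₙ = 18 + (9-1)×8 = 82
Sₙ = n(a₁+aₙ)/2 = 9×(18+82)/2
= 9×100/2 = 450

S_9 = 450


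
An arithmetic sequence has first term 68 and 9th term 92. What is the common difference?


d = (aₙ - a₁)/(n-1)
= (92 - 68)/(9-1)
= 24/8 = 3

d = 3


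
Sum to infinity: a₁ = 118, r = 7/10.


S∞ = a₁/(1-r) = 118/(1 - 7/10)
= 118/(3/10)
= 1180/3

S∞ = 1180/3


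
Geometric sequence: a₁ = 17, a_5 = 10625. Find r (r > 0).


r^(n-1) = aₙ/a₁
r^4 = 10625/17 = 625
r = 625^(1/4)
= ±5; taking r > 0 gives r = 5

r = 5


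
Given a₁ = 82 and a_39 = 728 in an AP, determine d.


d = (aₙ - a₁)/(n-1)
= (728 - 82)/(39-1)
= 646/38 = 17

d = 17


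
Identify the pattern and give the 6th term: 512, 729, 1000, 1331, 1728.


Pattern: perfect cubes: n³
Terms: 512, 729, 1000, 1331, 1728
Next term = 2197

Next term = 2197


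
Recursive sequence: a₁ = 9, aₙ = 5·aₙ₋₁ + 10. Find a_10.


Computing step by step:
a_1 = 9
a_2 = 55
a_3 = 285
a_4 = 1435
a_5 = 7185
a_6 = 35935
a_7 = 179685
a_8 = 898435
a_9 = 4492185
a_10 = 22460935


a_10 = 22460935


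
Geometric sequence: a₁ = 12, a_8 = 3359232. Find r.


r^(n-1) = aₙ/a₁
r^7 = 3359232/12 = 279936
r = 279936^(1/7)
= 6

r = 6


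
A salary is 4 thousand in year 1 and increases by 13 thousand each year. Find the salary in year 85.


aₙ = a₁ + (n-1)d
= 4 + (85-1)×13
= 4 + 1092
= 1096

a_85 = 1096


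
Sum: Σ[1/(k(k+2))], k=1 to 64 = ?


1/(k(k+2)) = (1/2)·(1/k - 1/(k+2)) (partial fractions)
Telescoping: Σ = (1/2)·(1 + 1/2 - 1/65 - 1/66) = 1576/2145

Sum = 1576/2145


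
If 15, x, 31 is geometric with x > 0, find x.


GM = √(15×31) = √465 = 21.5639

GM = 21.5639


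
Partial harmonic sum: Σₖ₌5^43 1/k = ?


Σₖ₌5^43 1/k = 1/5 + 1/6 + 1/7 + ... + 1/43
= 277286409089906417/122332313750680800
≈ 2.2667

Sum = 277286409089906417/122332313750680800 ≈ 2.2667


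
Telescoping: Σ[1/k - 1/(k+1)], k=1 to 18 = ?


Telescoping: adjacent terms cancel.
= 1/1 - 1/19
= 1 - 1/19 = 18/19

Sum = 18/19


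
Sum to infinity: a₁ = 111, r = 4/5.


S∞ = a₁/(1-r) = 111/(1 - 4/5)
= 111/(1/5)
= 555

S∞ = 555


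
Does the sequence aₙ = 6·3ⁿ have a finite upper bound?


aₙ = 6·3ⁿ → as n→∞, aₙ→∞ (since base 3 > 1)
No finite upper bound exists
The sequence is UNBOUNDED

Unbounded (aₙ → ∞ as n → ∞)


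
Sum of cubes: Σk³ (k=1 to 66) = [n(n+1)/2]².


n(n+1)/2 = 66×67/2 = 2211
Σk³ = 2211² = 4888521

Σk³ = 4888521


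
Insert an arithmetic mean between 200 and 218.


AM = (200 + 218)/2 = 418/2 = 209

AM = 209


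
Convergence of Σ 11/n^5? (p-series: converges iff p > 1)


p-series test: Σ c/n^p converges if p > 1, diverges if p ≤ 1 (constant c > 0 doesn't affect convergence).
p = 5
5 > 1 → CONVERGES

Converges (p = 5 > 1)


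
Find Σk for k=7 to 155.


Σₖ₌7^155 k = Σₖ₌₁^155 k − Σₖ₌₁^6 k
= 155·156/2 − 6·7/2
= 12090 − 21 = 12069

Σk = 12069


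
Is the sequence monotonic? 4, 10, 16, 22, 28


Differences: 6, 6, 6, 6
All differences > 0 → strictly INCREASING

Monotonically increasing


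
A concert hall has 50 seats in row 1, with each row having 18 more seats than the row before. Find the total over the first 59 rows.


aₙ = 50 + (59-1)×18 = 1094
Sₙ = n(a₁+aₙ)/2 = 59×(50+1094)/2
= 59×1144/2 = 33748

S_59 = 33748


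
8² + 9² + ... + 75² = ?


Σₖ₌8^75 k² = Σₖ₌₁^75 k² − Σₖ₌₁^7 k²
= 75·76·151/6 − 7·8·15/6
= 143450 − 140 = 143310

Σk² = 143310


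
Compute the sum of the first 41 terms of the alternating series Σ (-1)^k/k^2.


S = -1 + 1/4 - 1/9 + 1/16 - 1/25 + 1/36 - 1/49 + 1/64 ± ...
= -0.8228
(Full series converges to -π²/12 ≈ -0.8225)

S_41 = -0.8228


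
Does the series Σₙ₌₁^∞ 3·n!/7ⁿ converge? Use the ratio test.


aₙ = 3·n!/7^n
a_{n+1}/aₙ = (n+1)!/7^(n+1) × 7^n/n!  (constant 3 cancels)
= (n+1)/7
L = lim(n→∞) (n+1)/7 = ∞
L > 1 → series DIVERGES

Diverges (ratio test: L = ∞ > 1)


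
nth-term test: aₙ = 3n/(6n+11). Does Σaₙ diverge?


lim(n→∞) 3n/(6n+11) = 3/6 = 1/2  (divide numerator and denominator by n)
lim aₙ = 1/2 ≠ 0 → series DIVERGES

Diverges (lim aₙ = 1/2 ≠ 0)


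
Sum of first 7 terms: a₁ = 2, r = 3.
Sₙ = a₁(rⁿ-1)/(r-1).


Sₙ = 2×(3^7 - 1)/(3 - 1)
= 2×(2187 - 1)/2
= 2×2186/2
= 2186

S_7 = 2186


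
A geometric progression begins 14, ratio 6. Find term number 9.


aₙ = a₁·r^(n-1)
= 14×6^8
= 14×1679616
= 23514624

a_9 = 23514624


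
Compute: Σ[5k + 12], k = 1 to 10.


Σ(5k+12) = 5·Σk + 12·n
= 5·55 + 12·10
= 275 + 120 = 395

Σ = 395


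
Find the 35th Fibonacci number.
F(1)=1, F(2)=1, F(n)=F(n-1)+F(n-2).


Fibonacci sequence: 1, 1, 2, 3, 5, 8, 13, 21, 34, 55, 89, ...
F(35) = 9227465

F(35) = 9227465


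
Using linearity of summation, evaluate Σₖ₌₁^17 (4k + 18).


Σ(4k+18) = 4·Σk + 18·n
= 4·153 + 18·17
= 612 + 306 = 918

Σ = 918


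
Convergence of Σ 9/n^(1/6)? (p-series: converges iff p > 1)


p-series test: Σ c/n^p converges if p > 1, diverges if p ≤ 1 (constant c > 0 doesn't affect convergence).
p = 1/6
1/6 ≤ 1 → DIVERGES

Diverges (p = 1/6 ≤ 1)


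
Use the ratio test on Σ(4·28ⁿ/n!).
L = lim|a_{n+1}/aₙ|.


aₙ = 4·28^n/n!
a_{n+1}/aₙ = 28^(n+1)/(n+1)! × n!/28^n  (constant 4 cancels)
= 28/(n+1)
L = lim(n→∞) 28/(n+1) = 0
L < 1 → series CONVERGES

Converges (ratio test: L = 0 < 1)


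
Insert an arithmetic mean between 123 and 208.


AM = (123 + 208)/2 = 331/2 = 165.5

AM = 165.5


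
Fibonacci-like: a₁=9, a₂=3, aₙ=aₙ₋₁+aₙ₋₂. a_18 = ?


Computing iteratively: 9, 3, 12, 15, 27, 42, 69, 111, 180, 291, 471, 762, ...
a_18 = 13674

a_18 = 13674


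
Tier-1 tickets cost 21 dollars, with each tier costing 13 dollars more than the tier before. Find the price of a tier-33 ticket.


aₙ = a₁ + (n-1)d
= 21 + (33-1)×13
= 21 + 416
= 437

a_33 = 437


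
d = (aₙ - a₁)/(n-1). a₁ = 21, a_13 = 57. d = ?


d = (aₙ - a₁)/(n-1)
= (57 - 21)/(13-1)
= 36/12 = 3

d = 3


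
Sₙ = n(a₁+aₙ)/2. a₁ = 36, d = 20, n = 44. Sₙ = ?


aₙ = 36 + (44-1)×20 = 896
Sₙ = n(a₁+aₙ)/2 = 44×(36+896)/2
= 44×932/2 = 20504

S_44 = 20504


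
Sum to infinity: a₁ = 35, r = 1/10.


S∞ = a₁/(1-r) = 35/(1 - 1/10)
= 35/(9/10)
= 350/9

S∞ = 350/9


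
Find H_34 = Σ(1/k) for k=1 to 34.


H_34 = 1/1 + 1/2 + 1/3 + ... + 1/34
= 54062195834749/13127595717600
≈ 4.1182

H_34 = 54062195834749/13127595717600 ≈ 4.1182


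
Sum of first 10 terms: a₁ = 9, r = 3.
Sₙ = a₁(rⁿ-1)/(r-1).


Sₙ = 9×(3^10 - 1)/(3 - 1)
= 9×(59049 - 1)/2
= 9×59048/2
= 265716

S_10 = 265716


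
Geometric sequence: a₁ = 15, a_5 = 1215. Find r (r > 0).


r^(n-1) = aₙ/a₁
r^4 = 1215/15 = 81
r = 81^(1/4)
= ±3; taking r > 0 gives r = 3

r = 3


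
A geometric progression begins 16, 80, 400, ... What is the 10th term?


aₙ = a₁·r^(n-1)
= 16×5^9
= 16×1953125
= 31250000

a_10 = 31250000


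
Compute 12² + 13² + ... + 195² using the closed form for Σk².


Σₖ₌12^195 k² = Σₖ₌₁^195 k² − Σₖ₌₁^11 k²
= 195·196·391/6 − 11·12·23/6
= 2490670 − 506 = 2490164

Σk² = 2490164


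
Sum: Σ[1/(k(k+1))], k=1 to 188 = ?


1/(k(k+1)) = 1/k - 1/(k+1) (partial fractions)
Telescoping: Σ = 1 - 1/189 = 188/189

Sum = 188/189


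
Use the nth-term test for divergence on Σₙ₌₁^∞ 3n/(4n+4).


lim(n→∞) 3n/(4n+4) = 3/4 = 3/4  (divide numerator and denominator by n)
lim aₙ = 3/4 ≠ 0 → series DIVERGES

Diverges (lim aₙ = 3/4 ≠ 0)


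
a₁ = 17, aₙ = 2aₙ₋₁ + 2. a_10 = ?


Computing step by step:
a_1 = 17
a_2 = 36
a_3 = 74
a_4 = 150
a_5 = 302
a_6 = 606
a_7 = 1214
a_8 = 2430
a_9 = 4862
a_10 = 9726


a_10 = 9726


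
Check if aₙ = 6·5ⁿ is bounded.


aₙ = 6·5ⁿ → as n→∞, aₙ→∞ (since base 5 > 1)
No finite upper bound exists
The sequence is UNBOUNDED

Unbounded (aₙ → ∞ as n → ∞)


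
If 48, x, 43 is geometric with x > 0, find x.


GM = √(48×43) = √2064 = 45.4313

GM = 45.4313


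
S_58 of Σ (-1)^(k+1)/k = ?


S = 1 - 1/2 + 1/3 - 1/4 + 1/5 - 1/6 + 1/7 - 1/8 ± ...
= 0.6846
(Full series converges to +ln(2) ≈ +0.6931)

S_58 = 0.6846


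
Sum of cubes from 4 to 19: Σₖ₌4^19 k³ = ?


Σₖ₌4^19 k³ = [19·20/2]² − [3·4/2]²
= 36100 − 36 = 36064

Σk³ = 36064


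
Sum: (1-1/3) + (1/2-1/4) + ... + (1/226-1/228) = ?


Telescoping with gap 2: two head and two tail terms survive.
= (1 + 1/2) - (1/227 + 1/228)
= 3/2 - 1/227 - 1/228 = 77179/51756

Sum = 77179/51756


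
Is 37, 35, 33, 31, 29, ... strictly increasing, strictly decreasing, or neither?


Differences: -2, -2, -2, -2
All differences < 0 → strictly DECREASING

Monotonically decreasing


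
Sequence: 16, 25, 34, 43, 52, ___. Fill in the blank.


Pattern: arithmetic (d=9)
Terms: 16, 25, 34, 43, 52
Next term = 61

Next term = 61


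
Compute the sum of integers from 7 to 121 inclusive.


Σₖ₌7^121 k = Σₖ₌₁^121 k − Σₖ₌₁^6 k
= 121·122/2 − 6·7/2
= 7381 − 21 = 7360

Σk = 7360


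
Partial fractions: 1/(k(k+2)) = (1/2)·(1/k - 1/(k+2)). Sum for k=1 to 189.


1/(k(k+2)) = (1/2)·(1/k - 1/(k+2)) (partial fractions)
Telescoping: Σ = (1/2)·(1 + 1/2 - 1/190 - 1/191) = 27027/36290

Sum = 27027/36290


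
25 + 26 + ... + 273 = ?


Σₖ₌25^273 k = Σₖ₌₁^273 k − Σₖ₌₁^24 k
= 273·274/2 − 24·25/2
= 37401 − 300 = 37101

Σk = 37101


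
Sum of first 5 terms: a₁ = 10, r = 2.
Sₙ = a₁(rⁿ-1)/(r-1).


Sₙ = 10×(2^5 - 1)/(2 - 1)
= 10×(32 - 1)/1
= 10×31/1
= 310

S_5 = 310


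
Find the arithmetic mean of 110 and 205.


AM = (110 + 205)/2 = 315/2 = 157.5

AM = 157.5


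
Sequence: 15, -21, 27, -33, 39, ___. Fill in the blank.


Pattern: alternating sign, magnitude arithmetic (d=6)
Terms: 15, -21, 27, -33, 39
Next term = -45

Next term = -45


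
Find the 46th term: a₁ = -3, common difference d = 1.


aₙ = a₁ + (n-1)d
= -3 + (46-1)×1
= -3 + 45
= 42

a_46 = 42


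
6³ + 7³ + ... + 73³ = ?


Σₖ₌6^73 k³ = [73·74/2]² − [5·6/2]²
= 7295401 − 225 = 7295176

Σk³ = 7295176


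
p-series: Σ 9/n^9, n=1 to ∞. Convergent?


p-series test: Σ c/n^p converges if p > 1, diverges if p ≤ 1 (constant c > 0 doesn't affect convergence).
p = 9
9 > 1 → CONVERGES

Converges (p = 9 > 1)


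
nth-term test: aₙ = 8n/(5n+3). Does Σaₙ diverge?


lim(n→∞) 8n/(5n+3) = 8/5 = 8/5  (divide numerator and denominator by n)
lim aₙ = 8/5 ≠ 0 → series DIVERGES

Diverges (lim aₙ = 8/5 ≠ 0)


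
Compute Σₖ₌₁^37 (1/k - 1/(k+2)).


Telescoping with gap 2: two head and two tail terms survive.
= (1 + 1/2) - (1/38 + 1/39)
= 3/2 - 1/38 - 1/39 = 1073/741

Sum = 1073/741


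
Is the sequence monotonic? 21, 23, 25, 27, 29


Differences: 2, 2, 2, 2
All differences > 0 → strictly INCREASING

Monotonically increasing


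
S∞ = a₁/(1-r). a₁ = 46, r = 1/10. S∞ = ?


S∞ = a₁/(1-r) = 46/(1 - 1/10)
= 46/(9/10)
= 460/9

S∞ = 460/9


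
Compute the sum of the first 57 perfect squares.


n = 57
n(n+1)(2n+1)/6 = 57×58×115/6
= 380190/6 = 63365

Σk² = 63365


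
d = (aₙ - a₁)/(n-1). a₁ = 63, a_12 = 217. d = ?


d = (aₙ - a₁)/(n-1)
= (217 - 63)/(12-1)
= 154/11 = 14

d = 14


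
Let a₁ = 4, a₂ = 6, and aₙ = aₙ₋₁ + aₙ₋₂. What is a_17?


Computing iteratively: 4, 6, 10, 16, 26, 42, 68, 110, 178, 288, 466, 754, ...
a_17 = 8362

a_17 = 8362


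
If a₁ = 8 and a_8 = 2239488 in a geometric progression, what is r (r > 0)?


r^(n-1) = aₙ/a₁
r^7 = 2239488/8 = 279936
r = 279936^(1/7)
= 6

r = 6


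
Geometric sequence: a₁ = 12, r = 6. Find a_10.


aₙ = a₁·r^(n-1)
= 12×6^9
= 12×10077696
= 120932352

a_10 = 120932352


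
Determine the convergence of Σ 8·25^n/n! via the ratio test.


aₙ = 8·25^n/n!
a_{n+1}/aₙ = 25^(n+1)/(n+1)! × n!/25^n  (constant 8 cancels)
= 25/(n+1)
L = lim(n→∞) 25/(n+1) = 0
L < 1 → series CONVERGES

Converges (ratio test: L = 0 < 1)


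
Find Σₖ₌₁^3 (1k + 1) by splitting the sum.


Σ(1k+1) = 1·Σk + 1·n
= 1·6 + 1·3
= 6 + 3 = 9

Σ = 9


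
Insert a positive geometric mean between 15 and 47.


GM = √(15×47) = √705 = 26.5518

GM = 26.5518


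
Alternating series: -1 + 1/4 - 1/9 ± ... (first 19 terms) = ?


S = -1 + 1/4 - 1/9 + 1/16 - 1/25 + 1/36 - 1/49 + 1/64 ± ...
= -0.8238
(Full series converges to -π²/12 ≈ -0.8225)

S_19 = -0.8238


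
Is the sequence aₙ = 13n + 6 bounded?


aₙ = 13n + 6 → as n→∞, aₙ→∞
No finite upper bound exists
The sequence is UNBOUNDED

Unbounded (aₙ → ∞ as n → ∞)


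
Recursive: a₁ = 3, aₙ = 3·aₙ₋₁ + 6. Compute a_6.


Computing step by step:
a_1 = 3
a_2 = 15
a_3 = 51
a_4 = 159
a_5 = 483
a_6 = 1455


a_6 = 1455


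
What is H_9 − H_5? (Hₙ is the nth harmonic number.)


Σₖ₌6^9 1/k = 1/6 + 1/7 + 1/8 + 1/9
= 275/504
≈ 0.5456

Sum = 275/504 ≈ 0.5456


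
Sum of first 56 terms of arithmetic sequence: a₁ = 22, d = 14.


aₙ = 22 + (56-1)×14 = 792
Sₙ = n(a₁+aₙ)/2 = 56×(22+792)/2
= 56×814/2 = 22792

S_56 = 22792


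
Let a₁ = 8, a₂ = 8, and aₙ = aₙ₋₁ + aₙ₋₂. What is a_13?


Computing iteratively: 8, 8, 16, 24, 40, 64, 104, 168, 272, 440, 712, 1152, ...
a_13 = 1864

a_13 = 1864


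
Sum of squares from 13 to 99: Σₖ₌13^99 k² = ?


Σₖ₌13^99 k² = Σₖ₌₁^99 k² − Σₖ₌₁^12 k²
= 99·100·199/6 − 12·13·25/6
= 328350 − 650 = 327700

Σk² = 327700


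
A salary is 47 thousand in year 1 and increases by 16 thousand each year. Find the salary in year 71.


aₙ = a₁ + (n-1)d
= 47 + (71-1)×16
= 47 + 1120
= 1167

a_71 = 1167


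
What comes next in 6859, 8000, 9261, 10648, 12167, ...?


Pattern: perfect cubes: n³
Terms: 6859, 8000, 9261, 10648, 12167
Next term = 13824

Next term = 13824


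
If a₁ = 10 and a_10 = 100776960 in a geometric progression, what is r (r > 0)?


r^(n-1) = aₙ/a₁
r^9 = 100776960/10 = 10077696
r = 10077696^(1/9)
= 6

r = 6


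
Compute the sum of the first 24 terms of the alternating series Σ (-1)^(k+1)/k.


S = 1 - 1/2 + 1/3 - 1/4 + 1/5 - 1/6 + 1/7 - 1/8 ± ...
= 0.6727
(Full series converges to +ln(2) ≈ +0.6931)

S_24 = 0.6727


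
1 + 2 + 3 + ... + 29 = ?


n(n+1)/2 = 29×30/2 = 870/2 = 435

Σk = 435


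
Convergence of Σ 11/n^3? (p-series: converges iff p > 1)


p-series test: Σ c/n^p converges if p > 1, diverges if p ≤ 1 (constant c > 0 doesn't affect convergence).
p = 3
3 > 1 → CONVERGES

Converges (p = 3 > 1)


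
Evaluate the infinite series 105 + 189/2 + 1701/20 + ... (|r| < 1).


S∞ = a₁/(1-r) = 105/(1 - 9/10)
= 105/(1/10)
= 1050

S∞ = 1050


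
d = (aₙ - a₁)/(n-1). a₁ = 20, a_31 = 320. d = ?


d = (aₙ - a₁)/(n-1)
= (320 - 20)/(31-1)
= 300/30 = 10

d = 10


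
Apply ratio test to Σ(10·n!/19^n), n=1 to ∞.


aₙ = 10·n!/19^n
a_{n+1}/aₙ = (n+1)!/19^(n+1) × 19^n/n!  (constant 10 cancels)
= (n+1)/19
L = lim(n→∞) (n+1)/19 = ∞
L > 1 → series DIVERGES

Diverges (ratio test: L = ∞ > 1)


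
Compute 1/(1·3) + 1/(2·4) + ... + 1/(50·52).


1/(k(k+2)) = (1/2)·(1/k - 1/(k+2)) (partial fractions)
Telescoping: Σ = (1/2)·(1 + 1/2 - 1/51 - 1/52) = 3875/5304

Sum = 3875/5304


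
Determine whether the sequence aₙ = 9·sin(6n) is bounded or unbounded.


For all n, -1 ≤ sin(6n) ≤ 1, so -9 ≤ 9·sin(6n) ≤ 9
Lower bound: -9, Upper bound: 9
The sequence IS bounded

Bounded (-9 ≤ aₙ ≤ 9)


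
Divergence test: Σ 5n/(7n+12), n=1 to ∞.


lim(n→∞) 5n/(7n+12) = 5/7 = 5/7  (divide numerator and denominator by n)
lim aₙ = 5/7 ≠ 0 → series DIVERGES

Diverges (lim aₙ = 5/7 ≠ 0)


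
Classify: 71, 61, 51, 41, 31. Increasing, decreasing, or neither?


Differences: -10, -10, -10, -10
All differences < 0 → strictly DECREASING

Monotonically decreasing


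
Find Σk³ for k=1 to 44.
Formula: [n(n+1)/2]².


n(n+1)/2 = 44×45/2 = 990
Σk³ = 990² = 980100

Σk³ = 980100


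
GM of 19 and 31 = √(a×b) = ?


GM = √(19×31) = √589 = 24.2693

GM = 24.2693


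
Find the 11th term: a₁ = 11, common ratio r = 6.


aₙ = a₁·r^(n-1)
= 11×6^10
= 11×60466176
= 665127936

a_11 = 665127936


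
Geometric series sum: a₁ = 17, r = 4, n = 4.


Sₙ = 17×(4^4 - 1)/(4 - 1)
= 17×(256 - 1)/3
= 17×255/3
= 1445

S_4 = 1445


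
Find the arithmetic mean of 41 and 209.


AM = (41 + 209)/2 = 250/2 = 125

AM = 125


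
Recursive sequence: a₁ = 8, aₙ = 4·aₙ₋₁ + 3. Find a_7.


Computing step by step:
a_1 = 8
a_2 = 35
a_3 = 143
a_4 = 575
a_5 = 2303
a_6 = 9215
a_7 = 36863


a_7 = 36863


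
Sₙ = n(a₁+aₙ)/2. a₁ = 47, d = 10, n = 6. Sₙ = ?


aₙ = 47 + (6-1)×10 = 97
Sₙ = n(a₁+aₙ)/2 = 6×(47+97)/2
= 6×144/2 = 432

S_6 = 432


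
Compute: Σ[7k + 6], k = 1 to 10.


Σ(7k+6) = 7·Σk + 6·n
= 7·55 + 6·10
= 385 + 60 = 445

Σ = 445


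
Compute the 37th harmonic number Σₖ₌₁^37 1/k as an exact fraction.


H_37 = 1/1 + 1/2 + 1/3 + ... + 1/37
= 2040798836801833/485721041551200
≈ 4.2016

H_37 = 2040798836801833/485721041551200 ≈ 4.2016


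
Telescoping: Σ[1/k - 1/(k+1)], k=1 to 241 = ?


Telescoping: adjacent terms cancel.
= 1/1 - 1/242
= 1 - 1/242 = 241/242

Sum = 241/242


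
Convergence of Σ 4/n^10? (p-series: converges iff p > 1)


p-series test: Σ c/n^p converges if p > 1, diverges if p ≤ 1 (constant c > 0 doesn't affect convergence).
p = 10
10 > 1 → CONVERGES

Converges (p = 10 > 1)


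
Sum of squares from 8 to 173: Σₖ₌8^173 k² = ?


Σₖ₌8^173 k² = Σₖ₌₁^173 k² − Σₖ₌₁^7 k²
= 173·174·347/6 − 7·8·15/6
= 1740899 − 140 = 1740759

Σk² = 1740759


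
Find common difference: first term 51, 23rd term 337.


d = (aₙ - a₁)/(n-1)
= (337 - 51)/(23-1)
= 286/22 = 13

d = 13


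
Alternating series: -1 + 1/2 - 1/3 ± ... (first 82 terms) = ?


S = -1 + 1/2 - 1/3 + 1/4 - 1/5 + 1/6 - 1/7 + 1/8 ± ...
= -0.6871
(Full series converges to -ln(2) ≈ -0.6931)

S_82 = -0.6871


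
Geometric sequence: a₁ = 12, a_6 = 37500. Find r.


r^(n-1) = aₙ/a₁
r^5 = 37500/12 = 3125
r = 3125^(1/5)
= 5

r = 5


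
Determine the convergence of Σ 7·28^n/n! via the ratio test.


aₙ = 7·28^n/n!
a_{n+1}/aₙ = 28^(n+1)/(n+1)! × n!/28^n  (constant 7 cancels)
= 28/(n+1)
L = lim(n→∞) 28/(n+1) = 0
L < 1 → series CONVERGES

Converges (ratio test: L = 0 < 1)


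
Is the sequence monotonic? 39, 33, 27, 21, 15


Differences: -6, -6, -6, -6
All differences < 0 → strictly DECREASING

Monotonically decreasing


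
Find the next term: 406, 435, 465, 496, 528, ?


Pattern: triangular numbers: n(n+1)/2
Terms: 406, 435, 465, 496, 528
Next term = 561

Next term = 561


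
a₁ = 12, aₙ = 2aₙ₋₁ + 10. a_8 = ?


Computing step by step:
a_1 = 12
a_2 = 34
a_3 = 78
a_4 = 166
a_5 = 342
a_6 = 694
a_7 = 1398
a_8 = 2806


a_8 = 2806


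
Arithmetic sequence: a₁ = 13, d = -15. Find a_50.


aₙ = a₁ + (n-1)d
= 13 + (50-1)×-15
= 13 - 735
= -722

a_50 = -722


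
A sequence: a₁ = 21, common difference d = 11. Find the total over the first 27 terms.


aₙ = 21 + (27-1)×11 = 307
Sₙ = n(a₁+aₙ)/2 = 27×(21+307)/2
= 27×328/2 = 4428

S_27 = 4428


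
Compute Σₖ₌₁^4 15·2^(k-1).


Sₙ = 15×(2^4 - 1)/(2 - 1)
= 15×(16 - 1)/1
= 15×15/1
= 225

S_4 = 225


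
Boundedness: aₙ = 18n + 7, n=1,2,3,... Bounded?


aₙ = 18n + 7 → as n→∞, aₙ→∞
No finite upper bound exists
The sequence is UNBOUNDED

Unbounded (aₙ → ∞ as n → ∞)


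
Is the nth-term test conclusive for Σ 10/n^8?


lim(n→∞) 10/n^8 = 0
lim aₙ = 0 → nth-term test is INCONCLUSIVE
(Need other tests; this is actually a convergent p-series with p=8 > 1)

Inconclusive (lim aₙ = 0; need another test)


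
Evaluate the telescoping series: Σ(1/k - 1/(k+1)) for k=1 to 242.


Telescoping: adjacent terms cancel.
= 1/1 - 1/243
= 1 - 1/243 = 242/243

Sum = 242/243


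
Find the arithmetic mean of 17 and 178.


AM = (17 + 178)/2 = 195/2 = 97.5

AM = 97.5


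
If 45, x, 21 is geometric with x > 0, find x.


GM = √(45×21) = √945 = 30.7409

GM = 30.7409


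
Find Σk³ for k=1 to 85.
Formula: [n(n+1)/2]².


n(n+1)/2 = 85×86/2 = 3655
Σk³ = 3655² = 13359025

Σk³ = 13359025


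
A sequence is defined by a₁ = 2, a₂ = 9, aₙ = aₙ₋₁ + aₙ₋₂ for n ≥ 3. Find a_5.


Computing iteratively: 2, 9, 11, 20, 31
a_5 = 31

a_5 = 31


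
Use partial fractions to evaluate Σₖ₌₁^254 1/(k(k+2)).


1/(k(k+2)) = (1/2)·(1/k - 1/(k+2)) (partial fractions)
Telescoping: Σ = (1/2)·(1 + 1/2 - 1/255 - 1/256) = 97409/130560

Sum = 97409/130560


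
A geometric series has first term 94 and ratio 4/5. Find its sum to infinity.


S∞ = a₁/(1-r) = 94/(1 - 4/5)
= 94/(1/5)
= 470

S∞ = 470


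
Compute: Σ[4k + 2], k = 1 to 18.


Σ(4k+2) = 4·Σk + 2·n
= 4·171 + 2·18
= 684 + 36 = 720

Σ = 720


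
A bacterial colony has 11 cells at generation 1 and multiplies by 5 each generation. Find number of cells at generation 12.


aₙ = a₁·r^(n-1)
= 11×5^11
= 11×48828125
= 537109375

a_12 = 537109375


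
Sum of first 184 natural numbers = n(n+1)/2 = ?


n(n+1)/2 = 184×185/2 = 34040/2 = 17020

Σk = 17020


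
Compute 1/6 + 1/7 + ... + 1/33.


Σₖ₌6^33 1/k = 1/6 + 1/7 + 1/8 + ... + 1/33
= 23701413189829/13127595717600
≈ 1.8055

Sum = 23701413189829/13127595717600 ≈ 1.8055


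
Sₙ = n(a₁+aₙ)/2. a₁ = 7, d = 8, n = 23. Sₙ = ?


aₙ = 7 + (23-1)×8 = 183
Sₙ = n(a₁+aₙ)/2 = 23×(7+183)/2
= 23×190/2 = 2185

S_23 = 2185


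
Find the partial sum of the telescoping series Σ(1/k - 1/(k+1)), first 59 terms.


Telescoping: adjacent terms cancel.
= 1/1 - 1/60
= 1 - 1/60 = 59/60

Sum = 59/60


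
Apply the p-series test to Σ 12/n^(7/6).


p-series test: Σ c/n^p converges if p > 1, diverges if p ≤ 1 (constant c > 0 doesn't affect convergence).
p = 7/6
7/6 > 1 → CONVERGES

Converges (p = 7/6 > 1)


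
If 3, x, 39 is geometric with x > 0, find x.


GM = √(3×39) = √117 = 10.8167

GM = 10.8167


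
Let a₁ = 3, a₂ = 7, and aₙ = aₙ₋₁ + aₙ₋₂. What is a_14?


Computing iteratively: 3, 7, 10, 17, 27, 44, 71, 115, 186, 301, 487, 788, ...
a_14 = 2063

a_14 = 2063


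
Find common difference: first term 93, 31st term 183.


d = (aₙ - a₁)/(n-1)
= (183 - 93)/(31-1)
= 90/30 = 3

d = 3


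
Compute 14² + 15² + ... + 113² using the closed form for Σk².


Σₖ₌14^113 k² = Σₖ₌₁^113 k² − Σₖ₌₁^13 k²
= 113·114·227/6 − 13·14·27/6
= 487369 − 819 = 486550

Σk² = 486550
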